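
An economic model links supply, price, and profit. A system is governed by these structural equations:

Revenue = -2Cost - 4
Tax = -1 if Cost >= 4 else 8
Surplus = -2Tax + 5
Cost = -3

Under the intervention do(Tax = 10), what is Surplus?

The intervention breaks the incoming arrows to Tax: Tax = -1 if Cost >= 4 else 8 no longer applies, and Tax = 10.
Surplus = -2Tax + 5  [with Tax=10]  = -15

-15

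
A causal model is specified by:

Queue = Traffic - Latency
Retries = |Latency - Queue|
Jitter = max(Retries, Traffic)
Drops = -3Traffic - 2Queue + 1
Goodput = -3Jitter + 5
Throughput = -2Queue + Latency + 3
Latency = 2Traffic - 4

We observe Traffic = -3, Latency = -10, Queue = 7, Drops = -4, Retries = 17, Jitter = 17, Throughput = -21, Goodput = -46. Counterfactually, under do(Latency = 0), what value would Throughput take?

9

Under do(Latency=0), the mechanism Latency = 2Traffic - 4 is discarded; Latency is fixed at 0.
Queue = Traffic - Latency  [with Traffic=-3, Latency=0]  = -3
Throughput = -2Queue + Latency + 3  [with Queue=-3, Latency=0]  = 9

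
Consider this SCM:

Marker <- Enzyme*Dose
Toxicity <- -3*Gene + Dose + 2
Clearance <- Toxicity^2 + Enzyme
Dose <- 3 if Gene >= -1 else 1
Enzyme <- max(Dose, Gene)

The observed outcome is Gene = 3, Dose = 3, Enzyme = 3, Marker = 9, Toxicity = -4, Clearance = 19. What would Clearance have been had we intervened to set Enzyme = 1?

17

The intervention breaks the incoming arrows to Enzyme: Enzyme <- max(Dose, Gene) no longer applies, and Enzyme = 1.
Dose = 3 if Gene >= -1 else 1  [with Gene=3]  = 3
Toxicity = -3*Gene + Dose + 2  [with Gene=3, Dose=3]  = -4
Clearance = Toxicity^2 + Enzyme  [with Toxicity=-4, Enzyme=1]  = 17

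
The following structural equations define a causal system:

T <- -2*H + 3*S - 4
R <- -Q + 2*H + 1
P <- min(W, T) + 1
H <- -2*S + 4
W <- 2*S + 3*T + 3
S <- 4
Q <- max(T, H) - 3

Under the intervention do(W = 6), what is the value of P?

The intervention breaks the incoming arrows to W: W <- 2*S + 3*T + 3 no longer applies, and W = 6.
H = -2*S + 4  [with S=4]  = -4
T = -2*H + 3*S - 4  [with H=-4, S=4]  = 16
P = min(W, T) + 1  [with W=6, T=16]  = 7

7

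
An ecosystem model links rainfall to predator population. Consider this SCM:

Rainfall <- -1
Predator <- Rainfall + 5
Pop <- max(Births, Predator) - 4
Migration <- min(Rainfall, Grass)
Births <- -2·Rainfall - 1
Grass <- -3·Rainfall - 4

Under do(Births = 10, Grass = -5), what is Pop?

The joint intervention fixes Births = 10, Grass = -5, removing each variable's own equation.
Predator = Rainfall + 5  [with Rainfall=-1]  = 4
Pop = max(Births, Predator) - 4  [with Births=10, Predator=4]  = 6

6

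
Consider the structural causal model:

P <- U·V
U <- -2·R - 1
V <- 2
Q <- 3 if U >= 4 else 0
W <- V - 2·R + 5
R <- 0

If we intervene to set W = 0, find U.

-1

do(W=0) replaces the equation W <- V - 2·R + 5 with the constant W = 0.
U is not downstream of the intervention, so its value is determined by the original equations.
U = -2·R - 1  [with R=0]  = -1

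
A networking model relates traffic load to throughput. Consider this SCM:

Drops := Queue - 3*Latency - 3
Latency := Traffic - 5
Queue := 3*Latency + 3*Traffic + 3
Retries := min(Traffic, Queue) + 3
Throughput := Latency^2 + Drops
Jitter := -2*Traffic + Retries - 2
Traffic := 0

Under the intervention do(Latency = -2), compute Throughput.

4

Under do(Latency=-2), the mechanism Latency := Traffic - 5 is discarded; Latency is fixed at -2.
Queue = 3*Latency + 3*Traffic + 3  [with Latency=-2, Traffic=0]  = -3
Drops = Queue - 3*Latency - 3  [with Queue=-3, Latency=-2]  = 0
Throughput = Latency^2 + Drops  [with Latency=-2, Drops=0]  = 4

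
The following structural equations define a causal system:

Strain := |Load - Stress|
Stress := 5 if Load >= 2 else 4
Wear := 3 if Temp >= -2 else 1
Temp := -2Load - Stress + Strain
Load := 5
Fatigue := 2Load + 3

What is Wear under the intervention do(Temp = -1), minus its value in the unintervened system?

2

Intervening sets Temp = -1 and removes its equation (Temp := -2Load - Stress + Strain).
Wear = 3 if Temp >= -2 else 1  [with Temp=-1]  = 3
Without intervention: Stress = 5 if Load >= 2 else 4  [with Load=5]  = 5; Strain = |Load - Stress|  [with Load=5, Stress=5]  = 0; Temp = -2Load - Stress + Strain  [with Load=5, Stress=5, Strain=0]  = -15; Wear = 3 if Temp >= -2 else 1  [with Temp=-15]  = 1.
Change = 3 − 1 = 2.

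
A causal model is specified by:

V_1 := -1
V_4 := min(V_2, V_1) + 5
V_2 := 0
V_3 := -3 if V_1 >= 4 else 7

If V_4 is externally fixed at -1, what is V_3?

7

Under do(V_4=-1), the mechanism V_4 := min(V_2, V_1) + 5 is discarded; V_4 is fixed at -1.
Since V_3 is not a descendant of the intervened variable, it is unaffected.
V_3 = -3 if V_1 >= 4 else 7  [with V_1=-1]  = 7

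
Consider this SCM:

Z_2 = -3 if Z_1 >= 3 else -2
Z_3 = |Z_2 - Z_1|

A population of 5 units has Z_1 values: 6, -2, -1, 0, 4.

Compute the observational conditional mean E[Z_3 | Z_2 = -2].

1

Observing Z_2=-2 restricts to units where Z_2's equation naturally yields -2: Z_1 ∈ {-2, -1, 0}. In that subpopulation Z_3 = 0, 1, 2, mean 1.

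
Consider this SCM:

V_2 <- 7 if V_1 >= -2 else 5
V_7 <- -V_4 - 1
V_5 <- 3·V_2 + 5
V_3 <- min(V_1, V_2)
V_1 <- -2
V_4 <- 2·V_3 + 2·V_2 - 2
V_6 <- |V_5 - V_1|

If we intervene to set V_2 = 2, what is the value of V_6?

Under do(V_2=2), the mechanism V_2 <- 7 if V_1 >= -2 else 5 is discarded; V_2 is fixed at 2.
V_5 = 3·V_2 + 5  [with V_2=2]  = 11
V_6 = |V_5 - V_1|  [with V_5=11, V_1=-2]  = 13

13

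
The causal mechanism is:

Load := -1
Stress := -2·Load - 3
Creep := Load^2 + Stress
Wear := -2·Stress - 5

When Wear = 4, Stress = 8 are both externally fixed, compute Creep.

Setting Wear = 4, Stress = 8 by intervention discards those variables' equations.
Creep = Load^2 + Stress  [with Load=-1, Stress=8]  = 9

9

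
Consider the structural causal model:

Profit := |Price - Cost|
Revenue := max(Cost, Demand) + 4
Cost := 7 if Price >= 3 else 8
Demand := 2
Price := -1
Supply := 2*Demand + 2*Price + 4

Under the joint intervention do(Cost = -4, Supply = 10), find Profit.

3

The joint intervention fixes Cost = -4, Supply = 10, removing each variable's own equation.
Profit = |Price - Cost|  [with Price=-1, Cost=-4]  = 3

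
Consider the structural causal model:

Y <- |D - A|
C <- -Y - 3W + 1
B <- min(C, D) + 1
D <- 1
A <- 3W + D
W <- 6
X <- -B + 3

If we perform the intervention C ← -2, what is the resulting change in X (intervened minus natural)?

-33

Under do(C=-2), the mechanism C <- -Y - 3W + 1 is discarded; C is fixed at -2.
B = min(C, D) + 1  [with C=-2, D=1]  = -1
X = -B + 3  [with B=-1]  = 4
Without intervention: A = 3W + D  [with W=6, D=1]  = 19; Y = |D - A|  [with D=1, A=19]  = 18; C = -Y - 3W + 1  [with Y=18, W=6]  = -35; B = min(C, D) + 1  [with C=-35, D=1]  = -34; X = -B + 3  [with B=-34]  = 37.
Change = 4 − 37 = -33.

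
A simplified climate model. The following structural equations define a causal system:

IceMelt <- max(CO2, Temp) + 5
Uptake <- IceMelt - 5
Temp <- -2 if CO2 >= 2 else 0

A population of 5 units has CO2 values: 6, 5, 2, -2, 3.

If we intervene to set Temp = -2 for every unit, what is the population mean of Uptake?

do(Temp=-2) breaks Temp's dependence on CO2. With Temp=-2 fixed, Uptake across the units is 6, 5, 2, -2, 3, mean 2.8.

2.8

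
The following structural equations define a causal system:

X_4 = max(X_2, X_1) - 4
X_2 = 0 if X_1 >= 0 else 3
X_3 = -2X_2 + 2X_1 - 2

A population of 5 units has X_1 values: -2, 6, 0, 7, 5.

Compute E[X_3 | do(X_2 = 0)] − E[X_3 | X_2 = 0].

-2.6

Under do(X_2=0), X_2's equation is replaced by X_2=0 for every unit. Per-unit X_3: -6, 10, -2, 12, 8. Mean = 4.4.
Conditioning on X_2=0 selects the 4 unit(s) with X_1 ∈ {6, 0, 7, 5}. Their X_3 values: 10, -2, 12, 8. Mean = 7.
Difference = 4.4 − 7 = -2.6.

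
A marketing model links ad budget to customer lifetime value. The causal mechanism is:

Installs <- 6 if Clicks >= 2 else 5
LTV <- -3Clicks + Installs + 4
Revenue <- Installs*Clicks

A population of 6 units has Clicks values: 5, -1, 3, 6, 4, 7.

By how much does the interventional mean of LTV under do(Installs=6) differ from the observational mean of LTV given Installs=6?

Every unit gets Installs=6 under the intervention. LTV values become -5, 13, 1, -8, -2, -11; E[LTV|do(Installs=6)] = -2.
Conditioning on Installs=6 selects the 5 unit(s) with Clicks ∈ {5, 3, 6, 4, 7}. Their LTV values: -5, 1, -8, -2, -11. Mean = -5.
Difference = -2 − (-5) = 3.

3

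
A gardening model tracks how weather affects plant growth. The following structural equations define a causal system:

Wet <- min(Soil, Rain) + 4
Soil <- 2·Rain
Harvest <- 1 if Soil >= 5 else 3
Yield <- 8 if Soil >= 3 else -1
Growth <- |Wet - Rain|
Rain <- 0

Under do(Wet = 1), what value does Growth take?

The intervention breaks the incoming arrows to Wet: Wet <- min(Soil, Rain) + 4 no longer applies, and Wet = 1.
Growth = |Wet - Rain|  [with Wet=1, Rain=0]  = 1

1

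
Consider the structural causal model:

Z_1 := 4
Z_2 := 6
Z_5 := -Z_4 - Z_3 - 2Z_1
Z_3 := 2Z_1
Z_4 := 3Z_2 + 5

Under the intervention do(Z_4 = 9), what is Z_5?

Intervening sets Z_4 = 9 and removes its equation (Z_4 := 3Z_2 + 5).
Z_3 = 2Z_1  [with Z_1=4]  = 8
Z_5 = -Z_4 - Z_3 - 2Z_1  [with Z_4=9, Z_3=8, Z_1=4]  = -25

-25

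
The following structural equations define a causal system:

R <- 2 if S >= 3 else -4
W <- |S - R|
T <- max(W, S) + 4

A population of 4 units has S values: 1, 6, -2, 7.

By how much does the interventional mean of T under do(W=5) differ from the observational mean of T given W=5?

do(W=5) breaks W's dependence on S. With W=5 fixed, T across the units is 9, 10, 9, 11, mean 9.75.
Conditioning on W=5 selects the 2 unit(s) with S ∈ {1, 7}. Their T values: 9, 11. Mean = 10.
Difference = 9.75 − 10 = -0.25.

-0.25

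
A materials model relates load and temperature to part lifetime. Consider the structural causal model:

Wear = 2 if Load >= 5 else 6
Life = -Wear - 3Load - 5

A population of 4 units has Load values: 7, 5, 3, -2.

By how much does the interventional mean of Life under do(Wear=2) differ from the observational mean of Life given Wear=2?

8.25

The intervention sets Wear=2 in all 4 units regardless of Load. Recomputing Life per unit gives -28, -22, -16, -1; average -16.75.
Observing Wear=2 restricts to units where Wear's equation naturally yields 2: Load ∈ {7, 5}. In that subpopulation Life = -28, -22, mean -25.
Difference = -16.75 − (-25) = 8.25.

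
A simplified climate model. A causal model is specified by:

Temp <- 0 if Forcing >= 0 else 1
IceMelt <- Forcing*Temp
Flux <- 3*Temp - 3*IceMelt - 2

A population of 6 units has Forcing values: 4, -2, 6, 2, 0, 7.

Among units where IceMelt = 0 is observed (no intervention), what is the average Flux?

-2

Observing IceMelt=0 restricts to units where IceMelt's equation naturally yields 0: Forcing ∈ {4, 6, 2, 0, 7}. In that subpopulation Flux = -2, -2, -2, -2, -2, mean -2.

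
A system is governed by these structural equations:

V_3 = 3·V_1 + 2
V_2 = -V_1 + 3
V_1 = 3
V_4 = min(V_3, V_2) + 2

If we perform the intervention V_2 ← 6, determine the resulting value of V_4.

Under do(V_2=6), the mechanism V_2 = -V_1 + 3 is discarded; V_2 is fixed at 6.
V_3 = 3·V_1 + 2  [with V_1=3]  = 11
V_4 = min(V_3, V_2) + 2  [with V_3=11, V_2=6]  = 8

8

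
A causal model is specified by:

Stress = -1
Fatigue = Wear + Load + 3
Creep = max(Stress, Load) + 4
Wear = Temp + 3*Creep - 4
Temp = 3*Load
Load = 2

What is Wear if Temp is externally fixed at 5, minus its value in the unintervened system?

do(Temp=5) replaces the equation Temp = 3*Load with the constant Temp = 5.
Creep = max(Stress, Load) + 4  [with Stress=-1, Load=2]  = 6
Wear = Temp + 3*Creep - 4  [with Temp=5, Creep=6]  = 19
Without intervention: Temp = 3*Load  [with Load=2]  = 6; Creep = max(Stress, Load) + 4  [with Stress=-1, Load=2]  = 6; Wear = Temp + 3*Creep - 4  [with Temp=6, Creep=6]  = 20.
Change = 19 − 20 = -1.

-1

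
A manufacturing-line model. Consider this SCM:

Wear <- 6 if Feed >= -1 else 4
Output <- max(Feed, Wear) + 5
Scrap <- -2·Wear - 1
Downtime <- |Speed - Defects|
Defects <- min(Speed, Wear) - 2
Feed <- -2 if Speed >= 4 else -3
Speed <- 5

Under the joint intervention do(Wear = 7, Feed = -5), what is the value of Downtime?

2

The joint intervention fixes Wear = 7, Feed = -5, removing each variable's own equation.
Defects = min(Speed, Wear) - 2  [with Speed=5, Wear=7]  = 3
Downtime = |Speed - Defects|  [with Speed=5, Defects=3]  = 2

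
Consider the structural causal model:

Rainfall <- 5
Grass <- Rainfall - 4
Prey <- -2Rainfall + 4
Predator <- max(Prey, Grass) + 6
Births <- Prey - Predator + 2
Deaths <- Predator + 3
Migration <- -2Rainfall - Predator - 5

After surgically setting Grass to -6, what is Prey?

The intervention breaks the incoming arrows to Grass: Grass <- Rainfall - 4 no longer applies, and Grass = -6.
Since Prey is not a descendant of the intervened variable, it is unaffected.
Prey = -2Rainfall + 4  [with Rainfall=5]  = -6

-6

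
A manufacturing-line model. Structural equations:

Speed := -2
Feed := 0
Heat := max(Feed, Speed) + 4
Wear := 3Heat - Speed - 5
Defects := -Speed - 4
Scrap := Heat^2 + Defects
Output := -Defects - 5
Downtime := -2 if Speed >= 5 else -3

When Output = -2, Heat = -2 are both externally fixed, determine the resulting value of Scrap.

Setting Output = -2, Heat = -2 by intervention discards those variables' equations.
Defects = -Speed - 4  [with Speed=-2]  = -2
Scrap = Heat^2 + Defects  [with Heat=-2, Defects=-2]  = 2

2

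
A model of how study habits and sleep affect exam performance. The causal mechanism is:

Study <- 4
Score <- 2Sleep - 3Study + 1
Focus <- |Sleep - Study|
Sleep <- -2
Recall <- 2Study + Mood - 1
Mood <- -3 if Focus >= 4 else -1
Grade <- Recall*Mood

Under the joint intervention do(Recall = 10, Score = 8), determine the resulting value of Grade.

Under do(Recall = 10, Score = 8), each intervened variable's structural equation is replaced by its fixed value.
Focus = |Sleep - Study|  [with Sleep=-2, Study=4]  = 6
Mood = -3 if Focus >= 4 else -1  [with Focus=6]  = -3
Grade = Recall*Mood  [with Recall=10, Mood=-3]  = -30

-30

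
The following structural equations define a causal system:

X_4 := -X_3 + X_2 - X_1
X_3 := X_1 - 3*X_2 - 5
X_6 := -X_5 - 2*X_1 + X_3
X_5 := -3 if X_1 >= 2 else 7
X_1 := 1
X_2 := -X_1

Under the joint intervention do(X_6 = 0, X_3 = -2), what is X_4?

0

Under do(X_6 = 0, X_3 = -2), each intervened variable's structural equation is replaced by its fixed value.
X_2 = -X_1  [with X_1=1]  = -1
X_4 = -X_3 + X_2 - X_1  [with X_3=-2, X_2=-1, X_1=1]  = 0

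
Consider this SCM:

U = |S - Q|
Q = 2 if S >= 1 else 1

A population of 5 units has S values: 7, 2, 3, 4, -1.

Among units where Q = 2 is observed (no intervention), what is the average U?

2

Observing Q=2 restricts to units where Q's equation naturally yields 2: S ∈ {7, 2, 3, 4}. In that subpopulation U = 5, 0, 1, 2, mean 2.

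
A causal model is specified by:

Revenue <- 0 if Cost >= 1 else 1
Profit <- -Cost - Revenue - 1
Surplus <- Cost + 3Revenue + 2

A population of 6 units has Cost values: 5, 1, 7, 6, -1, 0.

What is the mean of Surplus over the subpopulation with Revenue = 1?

Observing Revenue=1 restricts to units where Revenue's equation naturally yields 1: Cost ∈ {-1, 0}. In that subpopulation Surplus = 4, 5, mean 4.5.

4.5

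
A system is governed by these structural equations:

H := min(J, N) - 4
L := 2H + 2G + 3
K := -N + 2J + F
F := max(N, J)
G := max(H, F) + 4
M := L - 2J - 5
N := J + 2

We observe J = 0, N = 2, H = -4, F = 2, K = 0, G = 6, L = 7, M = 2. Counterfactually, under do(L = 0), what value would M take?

do(L=0) replaces the equation L := 2H + 2G + 3 with the constant L = 0.
M = L - 2J - 5  [with L=0, J=0]  = -5

-5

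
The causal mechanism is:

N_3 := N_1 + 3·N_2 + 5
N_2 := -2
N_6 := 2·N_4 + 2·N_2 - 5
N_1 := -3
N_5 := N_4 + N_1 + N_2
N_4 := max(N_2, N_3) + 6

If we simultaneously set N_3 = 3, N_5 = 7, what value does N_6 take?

9

Setting N_3 = 3, N_5 = 7 by intervention discards those variables' equations.
N_4 = max(N_2, N_3) + 6  [with N_2=-2, N_3=3]  = 9
N_6 = 2·N_4 + 2·N_2 - 5  [with N_4=9, N_2=-2]  = 9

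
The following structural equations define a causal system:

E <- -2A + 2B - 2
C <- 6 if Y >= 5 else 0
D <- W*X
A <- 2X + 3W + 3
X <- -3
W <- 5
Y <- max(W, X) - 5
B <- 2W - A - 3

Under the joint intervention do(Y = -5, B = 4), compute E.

-18

Under do(Y = -5, B = 4), each intervened variable's structural equation is replaced by its fixed value.
A = 2X + 3W + 3  [with X=-3, W=5]  = 12
E = -2A + 2B - 2  [with A=12, B=4]  = -18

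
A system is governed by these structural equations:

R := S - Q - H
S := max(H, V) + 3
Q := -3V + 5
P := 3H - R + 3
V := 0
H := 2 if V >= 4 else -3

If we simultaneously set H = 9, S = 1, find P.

43

Under do(H = 9, S = 1), each intervened variable's structural equation is replaced by its fixed value.
Q = -3V + 5  [with V=0]  = 5
R = S - Q - H  [with S=1, Q=5, H=9]  = -13
P = 3H - R + 3  [with H=9, R=-13]  = 43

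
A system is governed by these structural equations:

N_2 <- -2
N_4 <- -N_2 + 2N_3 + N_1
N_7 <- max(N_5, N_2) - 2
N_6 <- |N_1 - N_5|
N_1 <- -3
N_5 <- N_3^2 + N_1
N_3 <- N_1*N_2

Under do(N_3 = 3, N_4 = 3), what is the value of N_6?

9

Setting N_3 = 3, N_4 = 3 by intervention discards those variables' equations.
N_5 = N_3^2 + N_1  [with N_3=3, N_1=-3]  = 6
N_6 = |N_1 - N_5|  [with N_1=-3, N_5=6]  = 9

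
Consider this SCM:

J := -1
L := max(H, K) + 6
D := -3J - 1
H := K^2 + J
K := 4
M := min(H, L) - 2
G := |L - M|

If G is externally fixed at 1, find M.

13

The intervention breaks the incoming arrows to G: G := |L - M| no longer applies, and G = 1.
M is not downstream of the intervention, so its value is determined by the original equations.
H = K^2 + J  [with K=4, J=-1]  = 15
L = max(H, K) + 6  [with H=15, K=4]  = 21
M = min(H, L) - 2  [with H=15, L=21]  = 13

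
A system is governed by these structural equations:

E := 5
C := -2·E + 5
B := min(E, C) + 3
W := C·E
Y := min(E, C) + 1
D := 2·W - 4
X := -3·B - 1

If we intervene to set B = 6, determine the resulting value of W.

-25

The intervention breaks the incoming arrows to B: B := min(E, C) + 3 no longer applies, and B = 6.
W is not downstream of the intervention, so its value is determined by the original equations.
C = -2·E + 5  [with E=5]  = -5
W = C·E  [with C=-5, E=5]  = -25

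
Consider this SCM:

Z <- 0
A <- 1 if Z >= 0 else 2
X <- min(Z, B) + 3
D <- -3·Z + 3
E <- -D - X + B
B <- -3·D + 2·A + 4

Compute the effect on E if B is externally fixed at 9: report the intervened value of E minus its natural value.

Under do(B=9), the mechanism B <- -3·D + 2·A + 4 is discarded; B is fixed at 9.
D = -3·Z + 3  [with Z=0]  = 3
X = min(Z, B) + 3  [with Z=0, B=9]  = 3
E = -D - X + B  [with D=3, X=3, B=9]  = 3
Without intervention: D = -3·Z + 3  [with Z=0]  = 3; A = 1 if Z >= 0 else 2  [with Z=0]  = 1; B = -3·D + 2·A + 4  [with D=3, A=1]  = -3; X = min(Z, B) + 3  [with Z=0, B=-3]  = 0; E = -D - X + B  [with D=3, X=0, B=-3]  = -6.
Change = 3 − (-6) = 9.

9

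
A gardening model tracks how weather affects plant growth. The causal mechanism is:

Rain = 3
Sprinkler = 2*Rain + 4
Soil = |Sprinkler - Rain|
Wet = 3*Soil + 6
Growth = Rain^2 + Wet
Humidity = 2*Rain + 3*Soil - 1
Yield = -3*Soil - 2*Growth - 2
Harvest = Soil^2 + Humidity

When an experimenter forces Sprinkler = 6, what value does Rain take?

Under do(Sprinkler=6), the mechanism Sprinkler = 2*Rain + 4 is discarded; Sprinkler is fixed at 6.
Rain is not downstream of the intervention, so its value is determined by the original equations.

3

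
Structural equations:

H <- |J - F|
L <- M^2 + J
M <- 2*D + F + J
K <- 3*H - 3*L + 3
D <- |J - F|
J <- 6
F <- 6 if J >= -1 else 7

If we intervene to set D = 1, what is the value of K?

-603

The intervention breaks the incoming arrows to D: D <- |J - F| no longer applies, and D = 1.
F = 6 if J >= -1 else 7  [with J=6]  = 6
M = 2*D + F + J  [with D=1, F=6, J=6]  = 14
L = M^2 + J  [with M=14, J=6]  = 202
H = |J - F|  [with J=6, F=6]  = 0
K = 3*H - 3*L + 3  [with H=0, L=202]  = -603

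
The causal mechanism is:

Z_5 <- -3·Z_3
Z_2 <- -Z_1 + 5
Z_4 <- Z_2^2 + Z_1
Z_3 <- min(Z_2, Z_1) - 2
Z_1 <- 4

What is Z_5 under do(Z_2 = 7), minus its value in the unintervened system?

do(Z_2=7) replaces the equation Z_2 <- -Z_1 + 5 with the constant Z_2 = 7.
Z_3 = min(Z_2, Z_1) - 2  [with Z_2=7, Z_1=4]  = 2
Z_5 = -3·Z_3  [with Z_3=2]  = -6
Without intervention: Z_2 = -Z_1 + 5  [with Z_1=4]  = 1; Z_3 = min(Z_2, Z_1) - 2  [with Z_2=1, Z_1=4]  = -1; Z_5 = -3·Z_3  [with Z_3=-1]  = 3.
Change = -6 − 3 = -9.

-9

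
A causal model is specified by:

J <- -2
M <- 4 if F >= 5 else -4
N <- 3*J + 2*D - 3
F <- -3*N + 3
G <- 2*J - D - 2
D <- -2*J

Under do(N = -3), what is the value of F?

Intervening sets N = -3 and removes its equation (N <- 3*J + 2*D - 3).
F = -3*N + 3  [with N=-3]  = 12

12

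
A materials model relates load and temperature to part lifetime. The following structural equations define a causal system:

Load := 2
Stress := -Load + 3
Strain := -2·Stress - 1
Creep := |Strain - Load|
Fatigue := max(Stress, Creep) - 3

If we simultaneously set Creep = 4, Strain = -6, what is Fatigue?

The joint intervention fixes Creep = 4, Strain = -6, removing each variable's own equation.
Stress = -Load + 3  [with Load=2]  = 1
Fatigue = max(Stress, Creep) - 3  [with Stress=1, Creep=4]  = 1

1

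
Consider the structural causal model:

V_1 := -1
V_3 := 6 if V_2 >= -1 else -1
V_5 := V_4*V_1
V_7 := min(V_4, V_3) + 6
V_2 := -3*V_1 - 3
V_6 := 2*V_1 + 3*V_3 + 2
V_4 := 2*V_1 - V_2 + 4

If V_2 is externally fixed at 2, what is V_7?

6

Under do(V_2=2), the mechanism V_2 := -3*V_1 - 3 is discarded; V_2 is fixed at 2.
V_3 = 6 if V_2 >= -1 else -1  [with V_2=2]  = 6
V_4 = 2*V_1 - V_2 + 4  [with V_1=-1, V_2=2]  = 0
V_7 = min(V_4, V_3) + 6  [with V_4=0, V_3=6]  = 6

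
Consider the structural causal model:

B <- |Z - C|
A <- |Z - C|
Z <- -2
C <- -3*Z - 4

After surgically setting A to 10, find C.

2

The intervention breaks the incoming arrows to A: A <- |Z - C| no longer applies, and A = 10.
Since C is not a descendant of the intervened variable, it is unaffected.
C = -3*Z - 4  [with Z=-2]  = 2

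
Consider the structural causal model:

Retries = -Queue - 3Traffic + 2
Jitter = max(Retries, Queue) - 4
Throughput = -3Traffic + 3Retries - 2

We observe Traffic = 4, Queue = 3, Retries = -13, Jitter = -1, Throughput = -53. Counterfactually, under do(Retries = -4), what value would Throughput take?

-26

do(Retries=-4) replaces the equation Retries = -Queue - 3Traffic + 2 with the constant Retries = -4.
Throughput = -3Traffic + 3Retries - 2  [with Traffic=4, Retries=-4]  = -26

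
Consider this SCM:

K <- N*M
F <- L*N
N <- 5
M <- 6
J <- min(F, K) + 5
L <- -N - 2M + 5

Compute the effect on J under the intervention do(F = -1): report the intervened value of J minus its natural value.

The intervention breaks the incoming arrows to F: F <- L*N no longer applies, and F = -1.
K = N*M  [with N=5, M=6]  = 30
J = min(F, K) + 5  [with F=-1, K=30]  = 4
Without intervention: L = -N - 2M + 5  [with N=5, M=6]  = -12; K = N*M  [with N=5, M=6]  = 30; F = L*N  [with L=-12, N=5]  = -60; J = min(F, K) + 5  [with F=-60, K=30]  = -55.
Change = 4 − (-55) = 59.

59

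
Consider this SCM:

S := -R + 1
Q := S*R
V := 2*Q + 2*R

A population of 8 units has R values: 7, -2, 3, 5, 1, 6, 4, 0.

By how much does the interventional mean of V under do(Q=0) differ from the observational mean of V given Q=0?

5

The intervention sets Q=0 in all 8 units regardless of R. Recomputing V per unit gives 14, -4, 6, 10, 2, 12, 8, 0; average 6.
Conditioning on Q=0 selects the 2 unit(s) with R ∈ {1, 0}. Their V values: 2, 0. Mean = 1.
Difference = 6 − 1 = 5.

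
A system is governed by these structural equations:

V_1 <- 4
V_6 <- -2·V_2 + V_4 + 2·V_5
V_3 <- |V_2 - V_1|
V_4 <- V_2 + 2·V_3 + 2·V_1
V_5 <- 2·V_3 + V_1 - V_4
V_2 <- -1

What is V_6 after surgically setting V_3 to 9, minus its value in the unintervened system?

The intervention breaks the incoming arrows to V_3: V_3 <- |V_2 - V_1| no longer applies, and V_3 = 9.
V_4 = V_2 + 2·V_3 + 2·V_1  [with V_2=-1, V_3=9, V_1=4]  = 25
V_5 = 2·V_3 + V_1 - V_4  [with V_3=9, V_1=4, V_4=25]  = -3
V_6 = -2·V_2 + V_4 + 2·V_5  [with V_2=-1, V_4=25, V_5=-3]  = 21
Without intervention: V_3 = |V_2 - V_1|  [with V_2=-1, V_1=4]  = 5; V_4 = V_2 + 2·V_3 + 2·V_1  [with V_2=-1, V_3=5, V_1=4]  = 17; V_5 = 2·V_3 + V_1 - V_4  [with V_3=5, V_1=4, V_4=17]  = -3; V_6 = -2·V_2 + V_4 + 2·V_5  [with V_2=-1, V_4=17, V_5=-3]  = 13.
Change = 21 − 13 = 8.

8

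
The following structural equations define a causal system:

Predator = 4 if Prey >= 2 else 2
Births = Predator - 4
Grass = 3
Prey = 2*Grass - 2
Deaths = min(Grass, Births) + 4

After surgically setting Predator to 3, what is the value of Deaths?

do(Predator=3) replaces the equation Predator = 4 if Prey >= 2 else 2 with the constant Predator = 3.
Births = Predator - 4  [with Predator=3]  = -1
Deaths = min(Grass, Births) + 4  [with Grass=3, Births=-1]  = 3

3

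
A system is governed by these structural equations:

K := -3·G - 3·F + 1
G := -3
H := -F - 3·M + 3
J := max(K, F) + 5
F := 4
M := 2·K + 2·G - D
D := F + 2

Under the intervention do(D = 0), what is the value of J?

Under do(D=0), the mechanism D := F + 2 is discarded; D is fixed at 0.
Since J is not a descendant of the intervened variable, it is unaffected.
K = -3·G - 3·F + 1  [with G=-3, F=4]  = -2
J = max(K, F) + 5  [with K=-2, F=4]  = 9

9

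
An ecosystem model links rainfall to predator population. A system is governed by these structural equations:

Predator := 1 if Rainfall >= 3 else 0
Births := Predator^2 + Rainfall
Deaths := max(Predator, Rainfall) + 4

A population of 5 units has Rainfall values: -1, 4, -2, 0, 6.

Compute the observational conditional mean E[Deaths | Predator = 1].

Observing Predator=1 restricts to units where Predator's equation naturally yields 1: Rainfall ∈ {4, 6}. In that subpopulation Deaths = 8, 10, mean 9.

9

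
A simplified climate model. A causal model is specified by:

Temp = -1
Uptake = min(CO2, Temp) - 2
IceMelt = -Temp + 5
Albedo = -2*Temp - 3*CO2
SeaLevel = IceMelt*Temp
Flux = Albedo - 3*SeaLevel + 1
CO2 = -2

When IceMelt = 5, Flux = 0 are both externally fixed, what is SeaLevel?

The joint intervention fixes IceMelt = 5, Flux = 0, removing each variable's own equation.
SeaLevel = IceMelt*Temp  [with IceMelt=5, Temp=-1]  = -5

-5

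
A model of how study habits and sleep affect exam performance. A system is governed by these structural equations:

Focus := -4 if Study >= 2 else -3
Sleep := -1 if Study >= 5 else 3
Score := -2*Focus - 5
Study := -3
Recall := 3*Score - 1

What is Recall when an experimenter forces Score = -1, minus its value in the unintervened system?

Intervening sets Score = -1 and removes its equation (Score := -2*Focus - 5).
Recall = 3*Score - 1  [with Score=-1]  = -4
Without intervention: Focus = -4 if Study >= 2 else -3  [with Study=-3]  = -3; Score = -2*Focus - 5  [with Focus=-3]  = 1; Recall = 3*Score - 1  [with Score=1]  = 2.
Change = -4 − 2 = -6.

-6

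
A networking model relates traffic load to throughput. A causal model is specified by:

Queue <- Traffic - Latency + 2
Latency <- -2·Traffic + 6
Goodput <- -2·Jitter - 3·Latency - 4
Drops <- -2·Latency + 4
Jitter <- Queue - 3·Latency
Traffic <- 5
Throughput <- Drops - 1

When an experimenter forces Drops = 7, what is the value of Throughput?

6

Under do(Drops=7), the mechanism Drops <- -2·Latency + 4 is discarded; Drops is fixed at 7.
Throughput = Drops - 1  [with Drops=7]  = 6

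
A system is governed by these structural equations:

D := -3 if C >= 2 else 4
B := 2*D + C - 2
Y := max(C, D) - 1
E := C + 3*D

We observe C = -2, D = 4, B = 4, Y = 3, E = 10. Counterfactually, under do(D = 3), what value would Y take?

2

Under do(D=3), the mechanism D := -3 if C >= 2 else 4 is discarded; D is fixed at 3.
Y = max(C, D) - 1  [with C=-2, D=3]  = 2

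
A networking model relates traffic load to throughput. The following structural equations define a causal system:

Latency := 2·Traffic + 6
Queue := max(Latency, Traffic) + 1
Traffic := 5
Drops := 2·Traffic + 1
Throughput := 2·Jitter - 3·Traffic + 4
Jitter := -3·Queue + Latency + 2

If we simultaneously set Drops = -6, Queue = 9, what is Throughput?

The joint intervention fixes Drops = -6, Queue = 9, removing each variable's own equation.
Latency = 2·Traffic + 6  [with Traffic=5]  = 16
Jitter = -3·Queue + Latency + 2  [with Queue=9, Latency=16]  = -9
Throughput = 2·Jitter - 3·Traffic + 4  [with Jitter=-9, Traffic=5]  = -29

-29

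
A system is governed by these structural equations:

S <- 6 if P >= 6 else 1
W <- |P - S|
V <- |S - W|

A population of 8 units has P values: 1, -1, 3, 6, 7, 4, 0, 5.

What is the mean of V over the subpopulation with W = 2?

1

Observing W=2 restricts to units where W's equation naturally yields 2: P ∈ {-1, 3}. In that subpopulation V = 1, 1, mean 1.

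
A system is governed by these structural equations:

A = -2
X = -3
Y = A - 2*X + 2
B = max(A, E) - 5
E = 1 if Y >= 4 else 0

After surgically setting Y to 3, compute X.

Under do(Y=3), the mechanism Y = A - 2*X + 2 is discarded; Y is fixed at 3.
X is not downstream of the intervention, so its value is determined by the original equations.

-3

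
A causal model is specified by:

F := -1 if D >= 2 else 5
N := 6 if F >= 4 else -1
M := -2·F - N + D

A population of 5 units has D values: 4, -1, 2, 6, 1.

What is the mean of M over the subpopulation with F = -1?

E[M|F=-1] averages over only the 3 units with F=-1 (D = 4, 2, 6): M = 7, 5, 9, mean 7.

7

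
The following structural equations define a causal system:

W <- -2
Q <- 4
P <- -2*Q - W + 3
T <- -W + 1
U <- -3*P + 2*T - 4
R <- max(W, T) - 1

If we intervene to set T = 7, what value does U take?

Intervening sets T = 7 and removes its equation (T <- -W + 1).
P = -2*Q - W + 3  [with Q=4, W=-2]  = -3
U = -3*P + 2*T - 4  [with P=-3, T=7]  = 19

19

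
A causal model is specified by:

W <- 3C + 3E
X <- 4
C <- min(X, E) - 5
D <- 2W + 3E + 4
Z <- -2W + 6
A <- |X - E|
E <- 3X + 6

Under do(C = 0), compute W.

do(C=0) replaces the equation C <- min(X, E) - 5 with the constant C = 0.
E = 3X + 6  [with X=4]  = 18
W = 3C + 3E  [with C=0, E=18]  = 54

54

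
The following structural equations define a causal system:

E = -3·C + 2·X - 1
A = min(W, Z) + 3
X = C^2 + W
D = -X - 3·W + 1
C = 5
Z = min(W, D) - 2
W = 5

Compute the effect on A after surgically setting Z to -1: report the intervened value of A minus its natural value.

45

Under do(Z=-1), the mechanism Z = min(W, D) - 2 is discarded; Z is fixed at -1.
A = min(W, Z) + 3  [with W=5, Z=-1]  = 2
Without intervention: X = C^2 + W  [with C=5, W=5]  = 30; D = -X - 3·W + 1  [with X=30, W=5]  = -44; Z = min(W, D) - 2  [with W=5, D=-44]  = -46; A = min(W, Z) + 3  [with W=5, Z=-46]  = -43.
Change = 2 − (-43) = 45.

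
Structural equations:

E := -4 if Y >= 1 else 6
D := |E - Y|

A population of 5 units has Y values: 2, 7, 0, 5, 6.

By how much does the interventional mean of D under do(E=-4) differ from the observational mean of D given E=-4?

-1

Every unit gets E=-4 under the intervention. D values become 6, 11, 4, 9, 10; E[D|do(E=-4)] = 8.
Observing E=-4 restricts to units where E's equation naturally yields -4: Y ∈ {2, 7, 5, 6}. In that subpopulation D = 6, 11, 9, 10, mean 9.
Difference = 8 − 9 = -1.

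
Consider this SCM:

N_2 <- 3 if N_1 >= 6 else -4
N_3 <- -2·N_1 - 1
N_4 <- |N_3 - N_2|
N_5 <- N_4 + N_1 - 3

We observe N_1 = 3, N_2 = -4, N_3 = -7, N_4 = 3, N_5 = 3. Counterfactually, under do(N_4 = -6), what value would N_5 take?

-6

Intervening sets N_4 = -6 and removes its equation (N_4 <- |N_3 - N_2|).
N_5 = N_4 + N_1 - 3  [with N_4=-6, N_1=3]  = -6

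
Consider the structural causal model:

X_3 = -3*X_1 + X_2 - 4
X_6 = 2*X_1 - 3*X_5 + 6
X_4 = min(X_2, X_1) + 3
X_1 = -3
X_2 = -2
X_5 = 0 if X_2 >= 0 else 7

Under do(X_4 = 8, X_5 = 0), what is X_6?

The joint intervention fixes X_4 = 8, X_5 = 0, removing each variable's own equation.
X_6 = 2*X_1 - 3*X_5 + 6  [with X_1=-3, X_5=0]  = 0

0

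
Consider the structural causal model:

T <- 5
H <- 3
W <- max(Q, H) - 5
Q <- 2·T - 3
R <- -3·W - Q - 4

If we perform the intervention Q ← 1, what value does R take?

do(Q=1) replaces the equation Q <- 2·T - 3 with the constant Q = 1.
W = max(Q, H) - 5  [with Q=1, H=3]  = -2
R = -3·W - Q - 4  [with W=-2, Q=1]  = 1

1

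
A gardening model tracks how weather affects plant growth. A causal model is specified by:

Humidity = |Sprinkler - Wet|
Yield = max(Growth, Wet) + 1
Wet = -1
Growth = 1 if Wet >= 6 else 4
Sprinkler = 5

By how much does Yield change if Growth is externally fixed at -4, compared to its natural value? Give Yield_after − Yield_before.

-5

do(Growth=-4) replaces the equation Growth = 1 if Wet >= 6 else 4 with the constant Growth = -4.
Yield = max(Growth, Wet) + 1  [with Growth=-4, Wet=-1]  = 0
Without intervention: Growth = 1 if Wet >= 6 else 4  [with Wet=-1]  = 4; Yield = max(Growth, Wet) + 1  [with Growth=4, Wet=-1]  = 5.
Change = 0 − 5 = -5.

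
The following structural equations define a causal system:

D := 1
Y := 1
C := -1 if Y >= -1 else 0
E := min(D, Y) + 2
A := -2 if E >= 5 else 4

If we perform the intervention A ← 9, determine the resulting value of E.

The intervention breaks the incoming arrows to A: A := -2 if E >= 5 else 4 no longer applies, and A = 9.
Since E is not a descendant of the intervened variable, it is unaffected.
E = min(D, Y) + 2  [with D=1, Y=1]  = 3

3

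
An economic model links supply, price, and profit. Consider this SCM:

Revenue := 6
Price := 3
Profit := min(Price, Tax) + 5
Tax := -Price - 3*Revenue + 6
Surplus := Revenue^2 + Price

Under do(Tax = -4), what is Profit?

The intervention breaks the incoming arrows to Tax: Tax := -Price - 3*Revenue + 6 no longer applies, and Tax = -4.
Profit = min(Price, Tax) + 5  [with Price=3, Tax=-4]  = 1

1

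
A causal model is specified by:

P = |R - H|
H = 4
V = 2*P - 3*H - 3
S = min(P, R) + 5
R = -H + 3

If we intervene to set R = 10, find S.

11

do(R=10) replaces the equation R = -H + 3 with the constant R = 10.
P = |R - H|  [with R=10, H=4]  = 6
S = min(P, R) + 5  [with P=6, R=10]  = 11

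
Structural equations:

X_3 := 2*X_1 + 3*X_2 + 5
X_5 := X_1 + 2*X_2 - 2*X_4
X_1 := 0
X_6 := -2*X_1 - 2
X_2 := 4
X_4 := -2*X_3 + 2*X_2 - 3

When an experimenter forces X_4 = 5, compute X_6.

-2

Under do(X_4=5), the mechanism X_4 := -2*X_3 + 2*X_2 - 3 is discarded; X_4 is fixed at 5.
Since X_6 is not a descendant of the intervened variable, it is unaffected.
X_6 = -2*X_1 - 2  [with X_1=0]  = -2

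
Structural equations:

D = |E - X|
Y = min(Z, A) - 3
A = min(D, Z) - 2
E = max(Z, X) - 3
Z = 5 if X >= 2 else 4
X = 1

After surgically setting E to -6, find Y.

The intervention breaks the incoming arrows to E: E = max(Z, X) - 3 no longer applies, and E = -6.
Z = 5 if X >= 2 else 4  [with X=1]  = 4
D = |E - X|  [with E=-6, X=1]  = 7
A = min(D, Z) - 2  [with D=7, Z=4]  = 2
Y = min(Z, A) - 3  [with Z=4, A=2]  = -1

-1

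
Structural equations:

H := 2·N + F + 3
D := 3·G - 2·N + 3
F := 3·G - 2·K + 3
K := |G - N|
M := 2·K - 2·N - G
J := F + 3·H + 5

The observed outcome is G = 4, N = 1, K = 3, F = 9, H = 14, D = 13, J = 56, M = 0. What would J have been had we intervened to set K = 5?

The intervention breaks the incoming arrows to K: K := |G - N| no longer applies, and K = 5.
F = 3·G - 2·K + 3  [with G=4, K=5]  = 5
H = 2·N + F + 3  [with N=1, F=5]  = 10
J = F + 3·H + 5  [with F=5, H=10]  = 40

40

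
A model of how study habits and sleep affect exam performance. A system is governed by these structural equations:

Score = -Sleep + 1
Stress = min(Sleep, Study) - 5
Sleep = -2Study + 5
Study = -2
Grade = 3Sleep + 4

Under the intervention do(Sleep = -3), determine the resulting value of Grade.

do(Sleep=-3) replaces the equation Sleep = -2Study + 5 with the constant Sleep = -3.
Grade = 3Sleep + 4  [with Sleep=-3]  = -5

-5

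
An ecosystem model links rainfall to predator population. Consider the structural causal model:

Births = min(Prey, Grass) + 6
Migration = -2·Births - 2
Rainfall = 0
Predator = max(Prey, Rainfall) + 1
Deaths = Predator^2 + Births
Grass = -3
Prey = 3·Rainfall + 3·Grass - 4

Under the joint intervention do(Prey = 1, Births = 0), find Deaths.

Setting Prey = 1, Births = 0 by intervention discards those variables' equations.
Predator = max(Prey, Rainfall) + 1  [with Prey=1, Rainfall=0]  = 2
Deaths = Predator^2 + Births  [with Predator=2, Births=0]  = 4

4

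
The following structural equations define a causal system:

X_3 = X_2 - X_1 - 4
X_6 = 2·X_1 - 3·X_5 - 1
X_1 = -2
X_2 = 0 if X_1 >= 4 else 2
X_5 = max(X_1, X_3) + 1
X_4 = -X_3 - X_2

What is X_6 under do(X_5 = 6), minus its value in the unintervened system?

-15

The intervention breaks the incoming arrows to X_5: X_5 = max(X_1, X_3) + 1 no longer applies, and X_5 = 6.
X_6 = 2·X_1 - 3·X_5 - 1  [with X_1=-2, X_5=6]  = -23
Without intervention: X_2 = 0 if X_1 >= 4 else 2  [with X_1=-2]  = 2; X_3 = X_2 - X_1 - 4  [with X_2=2, X_1=-2]  = 0; X_5 = max(X_1, X_3) + 1  [with X_1=-2, X_3=0]  = 1; X_6 = 2·X_1 - 3·X_5 - 1  [with X_1=-2, X_5=1]  = -8.
Change = -23 − (-8) = -15.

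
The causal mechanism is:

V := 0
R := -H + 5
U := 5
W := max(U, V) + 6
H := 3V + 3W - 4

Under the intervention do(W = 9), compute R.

do(W=9) replaces the equation W := max(U, V) + 6 with the constant W = 9.
H = 3V + 3W - 4  [with V=0, W=9]  = 23
R = -H + 5  [with H=23]  = -18

-18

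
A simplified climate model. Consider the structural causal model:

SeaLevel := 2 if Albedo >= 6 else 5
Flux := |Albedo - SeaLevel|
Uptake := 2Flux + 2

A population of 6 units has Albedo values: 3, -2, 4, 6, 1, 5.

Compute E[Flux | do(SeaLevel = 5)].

2.5

Under do(SeaLevel=5), SeaLevel's equation is replaced by SeaLevel=5 for every unit. Per-unit Flux: 2, 7, 1, 1, 4, 0. Mean = 2.5.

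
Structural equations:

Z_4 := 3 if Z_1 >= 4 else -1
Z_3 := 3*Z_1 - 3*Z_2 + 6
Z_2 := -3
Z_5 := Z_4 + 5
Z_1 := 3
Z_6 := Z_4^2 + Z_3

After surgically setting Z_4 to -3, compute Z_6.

33

Under do(Z_4=-3), the mechanism Z_4 := 3 if Z_1 >= 4 else -1 is discarded; Z_4 is fixed at -3.
Z_3 = 3*Z_1 - 3*Z_2 + 6  [with Z_1=3, Z_2=-3]  = 24
Z_6 = Z_4^2 + Z_3  [with Z_4=-3, Z_3=24]  = 33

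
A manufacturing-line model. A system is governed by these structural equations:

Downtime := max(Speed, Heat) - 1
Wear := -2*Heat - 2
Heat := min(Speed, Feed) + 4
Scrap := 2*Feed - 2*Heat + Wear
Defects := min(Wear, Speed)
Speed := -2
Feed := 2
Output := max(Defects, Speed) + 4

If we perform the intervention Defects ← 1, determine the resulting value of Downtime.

do(Defects=1) replaces the equation Defects := min(Wear, Speed) with the constant Defects = 1.
Downtime is not downstream of the intervention, so its value is determined by the original equations.
Heat = min(Speed, Feed) + 4  [with Speed=-2, Feed=2]  = 2
Downtime = max(Speed, Heat) - 1  [with Speed=-2, Heat=2]  = 1

1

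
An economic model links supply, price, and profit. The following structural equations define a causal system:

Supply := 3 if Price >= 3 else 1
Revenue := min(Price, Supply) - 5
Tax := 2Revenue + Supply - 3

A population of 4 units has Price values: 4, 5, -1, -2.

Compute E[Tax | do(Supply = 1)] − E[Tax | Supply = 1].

do(Supply=1) breaks Supply's dependence on Price. With Supply=1 fixed, Tax across the units is -10, -10, -14, -16, mean -12.5.
Observing Supply=1 restricts to units where Supply's equation naturally yields 1: Price ∈ {-1, -2}. In that subpopulation Tax = -14, -16, mean -15.
Difference = -12.5 − (-15) = 2.5.

2.5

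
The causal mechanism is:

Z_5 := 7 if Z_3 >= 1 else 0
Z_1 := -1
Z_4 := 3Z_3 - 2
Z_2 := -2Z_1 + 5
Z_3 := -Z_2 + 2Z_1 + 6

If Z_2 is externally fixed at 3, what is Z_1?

Under do(Z_2=3), the mechanism Z_2 := -2Z_1 + 5 is discarded; Z_2 is fixed at 3.
Z_1 is not downstream of the intervention, so its value is determined by the original equations.

-1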